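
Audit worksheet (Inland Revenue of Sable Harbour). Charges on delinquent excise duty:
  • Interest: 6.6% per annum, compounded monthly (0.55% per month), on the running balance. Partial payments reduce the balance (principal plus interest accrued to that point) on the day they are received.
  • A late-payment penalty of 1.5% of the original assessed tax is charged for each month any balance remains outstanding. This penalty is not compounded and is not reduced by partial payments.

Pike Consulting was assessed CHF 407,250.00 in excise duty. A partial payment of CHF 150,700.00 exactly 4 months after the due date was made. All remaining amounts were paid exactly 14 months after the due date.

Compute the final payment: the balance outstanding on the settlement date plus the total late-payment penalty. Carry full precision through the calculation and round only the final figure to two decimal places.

Balance at month 4: CHF 407,250.0000 × (1 + 0.0055)^4 = CHF 416,283.6873…
After CHF 150,700.00 payment: CHF 416,283.6873… − CHF 150,700.00 = CHF 265,583.6873…
Balance at month 14: CHF 265,583.6873… × (1 + 0.0055)^10 = CHF 280,557.6696…
Penalty: 14 × 1.5% × CHF 407,250.00 = CHF 85,522.50
Final settlement = outstanding balance + penalty = CHF 280,557.6696… + CHF 85,522.50 = CHF 366,080.17

CHF 366,080.17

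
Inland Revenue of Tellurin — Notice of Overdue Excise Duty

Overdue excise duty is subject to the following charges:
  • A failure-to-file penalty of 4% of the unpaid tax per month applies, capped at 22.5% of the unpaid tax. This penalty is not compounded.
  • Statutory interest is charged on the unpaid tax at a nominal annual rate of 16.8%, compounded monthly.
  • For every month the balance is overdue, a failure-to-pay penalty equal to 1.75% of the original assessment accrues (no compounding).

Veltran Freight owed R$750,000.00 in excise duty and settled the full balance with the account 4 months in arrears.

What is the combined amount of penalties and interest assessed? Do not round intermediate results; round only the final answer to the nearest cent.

Failure-to-file: 4 × 4% × R$750,000.00 = R$120,000.00 (under the 22.5% cap)
Failure-to-pay penalty: 4 × 1.75% × R$750,000.00 = R$52,500.00
Interest (16.8%/yr ÷ 12 = 1.4%/month): R$750,000.00 × ((1 + 0.014)^4 − 1) = R$42,890.2608…
Penalties + interest = R$172,500.0000 + R$42,890.2608… = R$215,390.26

R$215,390.26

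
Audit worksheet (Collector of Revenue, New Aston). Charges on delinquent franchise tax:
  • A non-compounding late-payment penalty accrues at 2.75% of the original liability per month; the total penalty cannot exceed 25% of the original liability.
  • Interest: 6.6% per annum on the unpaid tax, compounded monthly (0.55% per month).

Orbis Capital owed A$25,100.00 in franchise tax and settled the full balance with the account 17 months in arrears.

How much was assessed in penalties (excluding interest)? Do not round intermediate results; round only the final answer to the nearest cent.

A$6,275.00

Penalty (uncapped): 17 × 2.75% × A$25,100.00 = A$11,734.25; cap = 25% × A$25,100.00 = A$6,275.00 → penalty = A$6,275.00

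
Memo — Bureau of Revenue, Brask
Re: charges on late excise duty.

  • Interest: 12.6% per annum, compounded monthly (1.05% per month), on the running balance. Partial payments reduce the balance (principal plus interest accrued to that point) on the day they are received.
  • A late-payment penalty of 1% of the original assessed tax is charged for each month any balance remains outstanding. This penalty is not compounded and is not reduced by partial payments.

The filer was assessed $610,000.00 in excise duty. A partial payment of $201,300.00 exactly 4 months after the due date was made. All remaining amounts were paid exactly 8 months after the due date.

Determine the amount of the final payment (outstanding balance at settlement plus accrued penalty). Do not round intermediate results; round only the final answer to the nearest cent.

$502,074.44

Balance at month 4: $610,000.0000 × (1 + 0.0105)^4 = $636,026.3470…
After $201,300.00 payment: $636,026.3470… − $201,300.00 = $434,726.3470…
Balance at month 8: $434,726.3470… × (1 + 0.0105)^4 = $453,274.4434…
Penalty: 8 × 1% × $610,000.00 = $48,800.00
Final settlement = outstanding balance + penalty = $453,274.4434… + $48,800.00 = $502,074.44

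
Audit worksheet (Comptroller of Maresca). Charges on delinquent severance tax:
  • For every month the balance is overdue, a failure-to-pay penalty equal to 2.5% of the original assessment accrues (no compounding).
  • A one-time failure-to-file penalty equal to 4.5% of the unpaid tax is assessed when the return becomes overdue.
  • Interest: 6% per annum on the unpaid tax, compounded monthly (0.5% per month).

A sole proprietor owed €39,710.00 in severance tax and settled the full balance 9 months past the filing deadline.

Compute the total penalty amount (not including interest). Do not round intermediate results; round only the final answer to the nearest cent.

Failure-to-file penalty: 4.5% × €39,710.00 = €1,786.95
Failure-to-pay penalty = 2.5% × €39,710.00 × 9 mo = €8,934.75
Total penalty = €1,786.95 + €8,934.75 = €10,721.70

€10,721.70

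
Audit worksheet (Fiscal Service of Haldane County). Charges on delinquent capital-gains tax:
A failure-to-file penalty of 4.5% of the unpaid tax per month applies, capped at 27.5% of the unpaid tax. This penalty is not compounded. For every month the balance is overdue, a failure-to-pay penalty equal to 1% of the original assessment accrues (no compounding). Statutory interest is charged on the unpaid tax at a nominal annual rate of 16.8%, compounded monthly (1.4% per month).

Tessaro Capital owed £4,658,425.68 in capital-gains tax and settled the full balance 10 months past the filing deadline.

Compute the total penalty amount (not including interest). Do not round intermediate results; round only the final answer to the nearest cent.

£1,746,909.63

Failure-to-file: 10 × 4.5% × £4,658,425.68 = £2,096,291.56…, capped at 27.5% × £4,658,425.68 = £1,281,067.06…
Failure-to-pay penalty = 1% × £4,658,425.68 × 10 mo = £465,842.57…
Total penalty = £1,281,067.06… + £465,842.57… = £1,746,909.63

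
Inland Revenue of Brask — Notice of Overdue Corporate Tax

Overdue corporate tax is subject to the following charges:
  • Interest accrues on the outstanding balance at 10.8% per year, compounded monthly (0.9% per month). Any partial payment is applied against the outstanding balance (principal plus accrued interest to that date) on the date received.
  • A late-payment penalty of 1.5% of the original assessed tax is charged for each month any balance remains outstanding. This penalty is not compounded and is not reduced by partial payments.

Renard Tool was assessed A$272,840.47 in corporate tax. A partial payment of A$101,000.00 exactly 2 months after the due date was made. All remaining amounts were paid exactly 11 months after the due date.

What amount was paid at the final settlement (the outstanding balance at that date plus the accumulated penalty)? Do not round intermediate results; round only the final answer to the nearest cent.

Balance at month 2: A$272,840.4700 × (1 + 0.009)^2 = A$277,773.6985…
After A$101,000.00 payment: A$277,773.6985… − A$101,000.00 = A$176,773.6985…
Balance at month 11: A$176,773.6985… × (1 + 0.009)^9 = A$191,618.8126…
Penalty: 11 × 1.5% × A$272,840.47 = A$45,018.68…
Final settlement = outstanding balance + penalty = A$191,618.8126… + A$45,018.68… = A$236,637.49

A$236,637.49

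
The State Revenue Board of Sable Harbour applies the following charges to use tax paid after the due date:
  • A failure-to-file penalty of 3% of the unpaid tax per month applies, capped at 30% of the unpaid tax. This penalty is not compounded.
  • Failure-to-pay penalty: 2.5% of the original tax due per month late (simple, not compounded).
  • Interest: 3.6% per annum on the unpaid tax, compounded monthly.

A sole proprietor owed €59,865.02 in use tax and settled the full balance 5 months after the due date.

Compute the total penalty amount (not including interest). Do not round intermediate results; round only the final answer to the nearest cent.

€16,462.88

Failure-to-file: 5 × 3% × €59,865.02 = €8,979.75… (under the 30% cap)
Failure-to-pay penalty = 2.5% × €59,865.02 × 5 mo = €7,483.13…
Total penalty = €8,979.75… + €7,483.13… = €16,462.88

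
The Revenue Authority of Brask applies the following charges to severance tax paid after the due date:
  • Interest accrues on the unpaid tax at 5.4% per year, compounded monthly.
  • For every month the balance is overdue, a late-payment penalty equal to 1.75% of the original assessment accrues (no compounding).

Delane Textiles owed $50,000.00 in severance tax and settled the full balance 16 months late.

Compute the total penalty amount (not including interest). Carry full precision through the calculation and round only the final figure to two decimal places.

$14,000.00

Late-payment penalty = 1.75% × $50,000.00 × 16 mo = $14,000.00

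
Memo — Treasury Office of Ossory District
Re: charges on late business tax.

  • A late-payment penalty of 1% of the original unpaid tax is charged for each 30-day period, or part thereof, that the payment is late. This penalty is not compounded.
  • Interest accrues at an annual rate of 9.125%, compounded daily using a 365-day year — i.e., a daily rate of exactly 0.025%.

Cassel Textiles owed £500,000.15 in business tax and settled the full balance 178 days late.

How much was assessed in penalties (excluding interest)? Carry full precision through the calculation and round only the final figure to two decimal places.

Penalty periods: ⌈178/30⌉ = 6; penalty = 6 × 1% × £500,000.15 = £30,000.01…

£30,000.01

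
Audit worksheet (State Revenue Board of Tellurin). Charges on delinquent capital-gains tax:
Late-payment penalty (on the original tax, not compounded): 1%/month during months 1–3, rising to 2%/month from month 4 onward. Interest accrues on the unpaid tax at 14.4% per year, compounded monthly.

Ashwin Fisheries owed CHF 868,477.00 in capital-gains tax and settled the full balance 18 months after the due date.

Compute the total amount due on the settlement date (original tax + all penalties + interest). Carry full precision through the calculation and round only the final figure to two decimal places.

CHF 1,363,081.33

Penalty, months 1–3: 3 × 1% × CHF 868,477.00 = CHF 26,054.31
Penalty, months 4–18: 15 × 2% × CHF 868,477.00 = CHF 260,543.10
Interest (14.4%/yr ÷ 12 = 1.2%/month): CHF 868,477.00 × ((1 + 0.012)^18 − 1) = CHF 208,006.9190…
Total = CHF 868,477.00 + CHF 286,597.4100 + CHF 208,006.9190… = CHF 1,363,081.33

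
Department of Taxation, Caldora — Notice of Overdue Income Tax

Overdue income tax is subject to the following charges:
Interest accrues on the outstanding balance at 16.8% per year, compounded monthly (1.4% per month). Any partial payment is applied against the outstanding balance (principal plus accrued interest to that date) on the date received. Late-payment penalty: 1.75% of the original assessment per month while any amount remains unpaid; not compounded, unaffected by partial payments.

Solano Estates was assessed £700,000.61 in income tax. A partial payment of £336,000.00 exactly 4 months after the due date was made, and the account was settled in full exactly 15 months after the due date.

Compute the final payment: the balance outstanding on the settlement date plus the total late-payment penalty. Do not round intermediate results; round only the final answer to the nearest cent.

Balance at month 4: £700,000.6100 × (1 + 0.014)^4 = £740,031.5550…
After £336,000.00 payment: £740,031.5550… − £336,000.00 = £404,031.5550…
Balance at month 15: £404,031.5550… × (1 + 0.014)^11 = £470,796.0278…
Penalty: 15 × 1.75% × £700,000.61 = £183,750.16…
Final settlement = outstanding balance + penalty = £470,796.0278… + £183,750.16… = £654,546.19

£654,546.19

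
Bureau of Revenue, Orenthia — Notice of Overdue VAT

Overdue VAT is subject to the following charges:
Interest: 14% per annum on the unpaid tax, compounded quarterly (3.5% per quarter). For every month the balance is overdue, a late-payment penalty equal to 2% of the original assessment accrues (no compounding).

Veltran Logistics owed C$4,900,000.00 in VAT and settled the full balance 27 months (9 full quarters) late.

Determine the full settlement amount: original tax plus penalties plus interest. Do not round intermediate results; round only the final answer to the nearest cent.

C$9,324,197.03

Late-payment penalty: 27 × 2% × C$4,900,000.00 = C$2,646,000.00
Interest: C$4,900,000.00 × ((1 + 0.035)^9 − 1) = C$4,900,000.00 × 0.3628974… = C$1,778,197.0310…
Total = C$4,900,000.00 + C$2,646,000.0000 + C$1,778,197.0310… = C$9,324,197.03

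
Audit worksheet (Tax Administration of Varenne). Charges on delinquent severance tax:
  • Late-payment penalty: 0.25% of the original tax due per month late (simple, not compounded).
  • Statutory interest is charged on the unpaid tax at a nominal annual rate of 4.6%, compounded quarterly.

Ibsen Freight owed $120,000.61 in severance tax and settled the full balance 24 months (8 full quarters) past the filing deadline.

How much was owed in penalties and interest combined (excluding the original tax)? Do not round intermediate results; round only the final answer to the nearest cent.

Late-payment penalty: 24 × 0.25% × $120,000.61 = $7,200.04…
Interest (4.6%/yr ÷ 4 = 1.15%/quarter): $120,000.61 × ((1 + 0.0115)^8 − 1) = $11,494.7870…
Penalties + interest = $7,200.0366 + $11,494.7870… = $18,694.82

$18,694.82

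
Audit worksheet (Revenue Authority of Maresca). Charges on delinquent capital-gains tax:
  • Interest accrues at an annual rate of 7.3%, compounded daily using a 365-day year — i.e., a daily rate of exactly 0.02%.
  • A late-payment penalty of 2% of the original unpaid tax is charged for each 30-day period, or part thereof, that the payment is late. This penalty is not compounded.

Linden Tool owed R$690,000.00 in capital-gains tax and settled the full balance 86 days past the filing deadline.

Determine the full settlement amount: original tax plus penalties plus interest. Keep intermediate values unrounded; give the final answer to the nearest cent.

Penalty periods: ⌈86/30⌉ = 3; penalty = 3 × 2% × R$690,000.00 = R$41,400.00
Interest: R$690,000.00 × ((1 + 0.0002)^86 − 1) = R$690,000.00 × 0.01734702… = R$11,969.4453…
Total = R$690,000.00 + R$41,400.0000 + R$11,969.4453… = R$743,369.45

R$743,369.45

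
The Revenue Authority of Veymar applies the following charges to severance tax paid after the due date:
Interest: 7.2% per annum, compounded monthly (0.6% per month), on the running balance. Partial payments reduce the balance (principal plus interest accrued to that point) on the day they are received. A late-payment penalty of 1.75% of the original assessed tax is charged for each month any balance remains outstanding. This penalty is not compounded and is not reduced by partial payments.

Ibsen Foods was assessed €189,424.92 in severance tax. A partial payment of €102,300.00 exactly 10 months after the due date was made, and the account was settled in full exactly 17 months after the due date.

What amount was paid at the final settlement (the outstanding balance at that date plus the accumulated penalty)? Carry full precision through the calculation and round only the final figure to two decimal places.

Balance at month 10: €189,424.9200 × (1 + 0.006)^10 = €201,102.2454…
After €102,300.00 payment: €201,102.2454… − €102,300.00 = €98,802.2454…
Balance at month 17: €98,802.2454… × (1 + 0.006)^7 = €103,027.3856…
Penalty: 17 × 1.75% × €189,424.92 = €56,353.91…
Final settlement = outstanding balance + penalty = €103,027.3856… + €56,353.91… = €159,381.30

€159,381.30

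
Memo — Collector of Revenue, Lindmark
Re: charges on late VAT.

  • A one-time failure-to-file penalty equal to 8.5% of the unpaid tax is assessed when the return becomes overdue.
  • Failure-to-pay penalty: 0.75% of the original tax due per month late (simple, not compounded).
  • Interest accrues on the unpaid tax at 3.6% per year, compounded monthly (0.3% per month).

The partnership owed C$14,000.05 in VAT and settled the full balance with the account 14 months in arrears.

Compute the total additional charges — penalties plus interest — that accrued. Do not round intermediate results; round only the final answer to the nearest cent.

C$3,259.62

Failure-to-file penalty: 8.5% × C$14,000.05 = C$1,190.00…
Failure-to-pay penalty: 14 × 0.75% × C$14,000.05 = C$1,470.01…
Interest: C$14,000.05 × ((1 + 0.003)^14 − 1) = C$14,000.05 × 0.0428289… = C$599.6069…
Penalties + interest = C$2,660.0095 + C$599.6069… = C$3,259.62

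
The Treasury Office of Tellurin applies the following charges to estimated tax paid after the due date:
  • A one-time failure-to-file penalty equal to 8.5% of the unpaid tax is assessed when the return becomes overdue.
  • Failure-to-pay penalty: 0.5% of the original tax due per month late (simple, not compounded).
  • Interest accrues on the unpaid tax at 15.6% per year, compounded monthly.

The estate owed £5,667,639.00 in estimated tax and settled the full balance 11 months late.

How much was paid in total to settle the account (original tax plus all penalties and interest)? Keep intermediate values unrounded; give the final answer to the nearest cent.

£7,326,370.49

Failure-to-file penalty: 8.5% × £5,667,639.00 = £481,749.32…
Failure-to-pay penalty = 0.5% × £5,667,639.00 × 11 mo = £311,720.15…
Interest (15.6%/yr ÷ 12 = 1.3%/month): £5,667,639.00 × ((1 + 0.013)^11 − 1) = £865,262.0322…
Total = £5,667,639.00 + £793,469.4600 + £865,262.0322… = £7,326,370.49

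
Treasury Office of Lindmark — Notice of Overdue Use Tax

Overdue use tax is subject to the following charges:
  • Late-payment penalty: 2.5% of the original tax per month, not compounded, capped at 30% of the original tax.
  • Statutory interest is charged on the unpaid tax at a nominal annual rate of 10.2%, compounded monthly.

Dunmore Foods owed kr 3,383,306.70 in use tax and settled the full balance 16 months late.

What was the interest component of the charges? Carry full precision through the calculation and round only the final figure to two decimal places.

kr 490,659.34

Interest (10.2%/yr ÷ 12 = 0.85%/month): kr 3,383,306.70 × ((1 + 0.0085)^16 − 1) = kr 490,659.3425…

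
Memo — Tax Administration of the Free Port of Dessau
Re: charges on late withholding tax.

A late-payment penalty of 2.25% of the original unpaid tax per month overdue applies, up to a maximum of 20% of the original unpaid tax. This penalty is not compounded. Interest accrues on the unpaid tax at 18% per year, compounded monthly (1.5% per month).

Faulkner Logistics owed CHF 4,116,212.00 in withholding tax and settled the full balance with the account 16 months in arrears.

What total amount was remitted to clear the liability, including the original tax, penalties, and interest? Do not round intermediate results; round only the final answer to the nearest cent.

Penalty (uncapped): 16 × 2.25% × CHF 4,116,212.00 = CHF 1,481,836.32; cap = 20% × CHF 4,116,212.00 = CHF 823,242.40 → penalty = CHF 823,242.40
Interest: CHF 4,116,212.00 × ((1 + 0.015)^16 − 1) = CHF 4,116,212.00 × 0.2689855… = CHF 1,107,201.5391…
Total = CHF 4,116,212.00 + CHF 823,242.4000 + CHF 1,107,201.5391… = CHF 6,046,655.94

CHF 6,046,655.94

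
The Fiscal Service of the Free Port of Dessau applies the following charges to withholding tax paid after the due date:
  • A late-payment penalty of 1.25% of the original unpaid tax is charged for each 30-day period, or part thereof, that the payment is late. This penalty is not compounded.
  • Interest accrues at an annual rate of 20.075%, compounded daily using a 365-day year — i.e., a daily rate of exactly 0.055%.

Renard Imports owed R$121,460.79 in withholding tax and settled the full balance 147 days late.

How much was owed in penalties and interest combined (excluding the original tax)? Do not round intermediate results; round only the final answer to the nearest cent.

R$17,816.37

Penalty periods: ⌈147/30⌉ = 5; penalty = 5 × 1.25% × R$121,460.79 = R$7,591.30…
Interest: R$121,460.79 × ((1 + 0.00055)^147 − 1) = R$121,460.79 × 0.08418416… = R$10,225.0741…
Penalties + interest = R$7,591.2994… + R$10,225.0741… = R$17,816.37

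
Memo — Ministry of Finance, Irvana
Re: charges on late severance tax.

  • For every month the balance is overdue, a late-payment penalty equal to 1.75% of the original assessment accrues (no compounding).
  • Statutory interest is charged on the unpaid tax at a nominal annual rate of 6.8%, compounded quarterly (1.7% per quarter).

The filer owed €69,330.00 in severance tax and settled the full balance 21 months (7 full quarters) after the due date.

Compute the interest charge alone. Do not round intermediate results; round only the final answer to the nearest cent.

€8,683.16

Interest: €69,330.00 × ((1 + 0.017)^7 − 1) = €69,330.00 × 0.1252439… = €8,683.1602…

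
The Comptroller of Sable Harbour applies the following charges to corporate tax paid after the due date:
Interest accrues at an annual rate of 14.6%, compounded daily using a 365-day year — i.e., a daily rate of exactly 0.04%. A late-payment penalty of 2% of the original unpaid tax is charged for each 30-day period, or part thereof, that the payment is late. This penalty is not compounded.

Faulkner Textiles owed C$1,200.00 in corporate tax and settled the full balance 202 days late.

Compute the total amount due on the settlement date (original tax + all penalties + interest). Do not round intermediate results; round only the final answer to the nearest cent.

C$1,468.96

Penalty periods: ⌈202/30⌉ = 7; penalty = 7 × 2% × C$1,200.00 = C$168.00
Interest: C$1,200.00 × ((1 + 0.0004)^202 − 1) = C$1,200.00 × 0.08413653… = C$100.9638…
Total = C$1,200.00 + C$168.0000 + C$100.9638… = C$1,468.96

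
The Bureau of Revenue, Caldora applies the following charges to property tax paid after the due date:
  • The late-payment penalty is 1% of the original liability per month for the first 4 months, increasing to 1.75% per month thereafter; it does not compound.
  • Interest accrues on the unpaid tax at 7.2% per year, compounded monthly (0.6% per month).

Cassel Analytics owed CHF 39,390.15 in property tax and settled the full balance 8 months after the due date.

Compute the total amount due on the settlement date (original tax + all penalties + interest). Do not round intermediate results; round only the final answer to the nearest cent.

Penalty, months 1–4: 4 × 1% × CHF 39,390.15 = CHF 1,575.61…
Penalty, months 5–8: 4 × 1.75% × CHF 39,390.15 = CHF 2,757.31…
Interest: CHF 39,390.15 × ((1 + 0.006)^8 − 1) = CHF 39,390.15 × 0.0490202… = CHF 1,930.9125…
Total = CHF 39,390.15 + CHF 4,332.9165 + CHF 1,930.9125… = CHF 45,653.98

CHF 45,653.98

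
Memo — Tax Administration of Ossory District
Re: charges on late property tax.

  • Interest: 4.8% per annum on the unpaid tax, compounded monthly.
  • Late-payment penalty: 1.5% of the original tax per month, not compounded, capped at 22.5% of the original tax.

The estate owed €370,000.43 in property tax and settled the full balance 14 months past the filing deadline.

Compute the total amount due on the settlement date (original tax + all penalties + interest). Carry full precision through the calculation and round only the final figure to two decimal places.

€468,967.98

Penalty: 14 × 1.5% × €370,000.43 = €77,700.09… (below the 22.5% cap of €83,250.10…)
Interest (4.8%/yr ÷ 12 = 0.4%/month): €370,000.43 × ((1 + 0.004)^14 − 1) = €21,267.4598…
Total = €370,000.43 + €77,700.0903 + €21,267.4598… = €468,967.98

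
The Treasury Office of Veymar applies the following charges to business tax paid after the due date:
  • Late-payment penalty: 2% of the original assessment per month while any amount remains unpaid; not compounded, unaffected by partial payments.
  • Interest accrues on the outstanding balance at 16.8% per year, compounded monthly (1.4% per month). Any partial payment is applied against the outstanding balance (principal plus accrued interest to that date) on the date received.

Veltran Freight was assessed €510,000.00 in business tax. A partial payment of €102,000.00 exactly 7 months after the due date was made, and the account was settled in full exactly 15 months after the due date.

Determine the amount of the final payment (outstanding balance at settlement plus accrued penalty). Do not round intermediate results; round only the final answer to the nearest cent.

Balance at month 7: €510,000.0000 × (1 + 0.014)^7 = €562,128.8319…
After €102,000.00 payment: €562,128.8319… − €102,000.00 = €460,128.8319…
Balance at month 15: €460,128.8319… × (1 + 0.014)^8 = €514,260.4047…
Penalty: 15 × 2% × €510,000.00 = €153,000.00
Final settlement = outstanding balance + penalty = €514,260.4047… + €153,000.00 = €667,260.40

€667,260.40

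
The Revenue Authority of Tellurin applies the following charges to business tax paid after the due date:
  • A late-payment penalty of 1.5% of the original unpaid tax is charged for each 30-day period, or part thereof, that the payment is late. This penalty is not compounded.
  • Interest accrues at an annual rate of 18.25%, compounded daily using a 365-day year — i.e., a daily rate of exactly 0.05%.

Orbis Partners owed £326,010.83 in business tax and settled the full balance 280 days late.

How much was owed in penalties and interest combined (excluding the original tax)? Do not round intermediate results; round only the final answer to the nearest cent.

Penalty periods: ⌈280/30⌉ = 10; penalty = 10 × 1.5% × £326,010.83 = £48,901.62…
Interest: £326,010.83 × ((1 + 0.0005)^280 − 1) = £326,010.83 × 0.15023355… = £48,977.7654…
Penalties + interest = £48,901.6245 + £48,977.7654… = £97,879.39

£97,879.39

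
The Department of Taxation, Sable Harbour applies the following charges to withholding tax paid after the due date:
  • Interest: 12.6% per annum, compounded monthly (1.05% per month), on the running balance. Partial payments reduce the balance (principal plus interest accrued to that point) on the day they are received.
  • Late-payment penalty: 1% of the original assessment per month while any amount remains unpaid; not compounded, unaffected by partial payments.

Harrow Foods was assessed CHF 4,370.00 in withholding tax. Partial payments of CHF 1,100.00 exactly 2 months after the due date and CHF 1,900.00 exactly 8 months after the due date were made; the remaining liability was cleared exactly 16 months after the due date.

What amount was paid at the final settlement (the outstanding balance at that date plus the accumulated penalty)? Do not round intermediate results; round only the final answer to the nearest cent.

Balance at month 2: CHF 4,370.0000 × (1 + 0.0105)^2 = CHF 4,462.2518…
After CHF 1,100.00 payment: CHF 4,462.2518… − CHF 1,100.00 = CHF 3,362.2518…
Balance at month 8: CHF 3,362.2518… × (1 + 0.0105)^6 = CHF 3,579.7124…
After CHF 1,900.00 payment: CHF 3,579.7124… − CHF 1,900.00 = CHF 1,679.7124…
Balance at month 16: CHF 1,679.7124… × (1 + 0.0105)^8 = CHF 1,826.1039…
Penalty: 16 × 1% × CHF 4,370.00 = CHF 699.20
Final settlement = outstanding balance + penalty = CHF 1,826.1039… + CHF 699.20 = CHF 2,525.30

CHF 2,525.30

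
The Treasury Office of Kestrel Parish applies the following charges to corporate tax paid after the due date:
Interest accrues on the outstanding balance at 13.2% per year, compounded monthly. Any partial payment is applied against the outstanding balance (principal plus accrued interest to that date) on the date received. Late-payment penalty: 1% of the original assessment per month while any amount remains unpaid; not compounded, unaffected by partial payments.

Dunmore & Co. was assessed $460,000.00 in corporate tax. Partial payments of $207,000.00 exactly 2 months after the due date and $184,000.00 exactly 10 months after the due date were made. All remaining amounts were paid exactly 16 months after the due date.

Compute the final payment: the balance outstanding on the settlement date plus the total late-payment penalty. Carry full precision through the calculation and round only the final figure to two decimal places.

Monthly rate = 13.2% ÷ 12 = 1.1%
Balance at month 2: $460,000.0000 × (1 + 0.011)^2 = $470,175.6600
After $207,000.00 payment: $470,175.6600 − $207,000.00 = $263,175.6600
Balance at month 10: $263,175.6600 × (1 + 0.011)^8 = $287,246.6454…
After $184,000.00 payment: $287,246.6454… − $184,000.00 = $103,246.6454…
Balance at month 16: $103,246.6454… × (1 + 0.011)^6 = $110,251.0878…
Penalty: 16 × 1% × $460,000.00 = $73,600.00
Final settlement = outstanding balance + penalty = $110,251.0878… + $73,600.00 = $183,851.09

$183,851.09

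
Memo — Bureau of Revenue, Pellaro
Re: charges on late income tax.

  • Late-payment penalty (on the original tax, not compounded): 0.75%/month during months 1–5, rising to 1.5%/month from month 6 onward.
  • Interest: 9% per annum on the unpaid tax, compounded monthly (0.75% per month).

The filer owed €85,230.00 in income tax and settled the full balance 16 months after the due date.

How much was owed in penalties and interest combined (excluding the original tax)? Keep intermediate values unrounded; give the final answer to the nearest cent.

Penalty, months 1–5: 5 × 0.75% × €85,230.00 = €3,196.13…
Penalty, months 6–16: 11 × 1.5% × €85,230.00 = €14,062.95
Interest: €85,230.00 × ((1 + 0.0075)^16 − 1) = €85,230.00 × 0.1269921… = €10,823.5378…
Penalties + interest = €17,259.0750 + €10,823.5378… = €28,082.61

€28,082.61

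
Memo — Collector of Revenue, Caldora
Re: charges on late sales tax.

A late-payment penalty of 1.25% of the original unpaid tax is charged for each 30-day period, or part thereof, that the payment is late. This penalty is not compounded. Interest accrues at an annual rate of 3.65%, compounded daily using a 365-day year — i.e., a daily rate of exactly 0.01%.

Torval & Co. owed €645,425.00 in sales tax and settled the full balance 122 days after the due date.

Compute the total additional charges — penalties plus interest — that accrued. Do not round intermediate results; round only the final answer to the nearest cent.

Penalty periods: ⌈122/30⌉ = 5; penalty = 5 × 1.25% × €645,425.00 = €40,339.06…
Interest: €645,425.00 × ((1 + 0.0001)^122 − 1) = €645,425.00 × 0.01227411… = €7,922.0149…
Penalties + interest = €40,339.0625 + €7,922.0149… = €48,261.08

€48,261.08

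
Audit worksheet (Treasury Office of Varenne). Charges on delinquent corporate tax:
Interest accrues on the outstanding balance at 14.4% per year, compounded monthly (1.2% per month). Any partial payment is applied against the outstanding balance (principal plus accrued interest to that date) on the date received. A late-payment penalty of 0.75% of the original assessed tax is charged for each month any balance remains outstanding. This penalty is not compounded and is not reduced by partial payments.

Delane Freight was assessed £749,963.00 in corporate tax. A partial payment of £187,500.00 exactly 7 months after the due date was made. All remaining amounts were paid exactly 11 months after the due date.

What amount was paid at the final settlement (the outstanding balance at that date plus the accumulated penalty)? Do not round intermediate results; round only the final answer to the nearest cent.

Balance at month 7: £749,963.0000 × (1 + 0.012)^7 = £815,273.6861…
After £187,500.00 payment: £815,273.6861… − £187,500.00 = £627,773.6861…
Balance at month 11: £627,773.6861… × (1 + 0.012)^4 = £658,453.5717…
Penalty: 11 × 0.75% × £749,963.00 = £61,871.95…
Final settlement = outstanding balance + penalty = £658,453.5717… + £61,871.95… = £720,325.52

£720,325.52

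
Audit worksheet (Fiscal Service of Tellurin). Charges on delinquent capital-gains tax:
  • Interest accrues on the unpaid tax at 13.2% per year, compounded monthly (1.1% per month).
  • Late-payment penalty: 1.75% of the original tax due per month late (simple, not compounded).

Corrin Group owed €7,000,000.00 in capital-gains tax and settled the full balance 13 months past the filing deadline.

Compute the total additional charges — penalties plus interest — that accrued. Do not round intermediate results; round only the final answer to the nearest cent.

Late-payment penalty = 1.75% × €7,000,000.00 × 13 mo = €1,592,500.00
Interest: €7,000,000.00 × ((1 + 0.011)^13 − 1) = €7,000,000.00 × 0.1528293… = €1,069,805.4126…
Penalties + interest = €1,592,500.0000 + €1,069,805.4126… = €2,662,305.41

€2,662,305.41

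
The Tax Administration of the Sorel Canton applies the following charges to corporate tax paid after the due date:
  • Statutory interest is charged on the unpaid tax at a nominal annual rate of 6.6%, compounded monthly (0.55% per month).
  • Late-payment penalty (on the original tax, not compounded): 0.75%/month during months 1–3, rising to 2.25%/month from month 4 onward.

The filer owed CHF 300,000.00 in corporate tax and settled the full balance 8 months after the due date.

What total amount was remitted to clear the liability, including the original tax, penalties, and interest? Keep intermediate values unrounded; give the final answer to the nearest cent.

Penalty, months 1–3: 3 × 0.75% × CHF 300,000.00 = CHF 6,750.00
Penalty, months 4–8: 5 × 2.25% × CHF 300,000.00 = CHF 33,750.00
Interest: CHF 300,000.00 × ((1 + 0.0055)^8 − 1) = CHF 300,000.00 × 0.0448564… = CHF 13,456.9144…
Total = CHF 300,000.00 + CHF 40,500.0000 + CHF 13,456.9144… = CHF 353,956.91

CHF 353,956.91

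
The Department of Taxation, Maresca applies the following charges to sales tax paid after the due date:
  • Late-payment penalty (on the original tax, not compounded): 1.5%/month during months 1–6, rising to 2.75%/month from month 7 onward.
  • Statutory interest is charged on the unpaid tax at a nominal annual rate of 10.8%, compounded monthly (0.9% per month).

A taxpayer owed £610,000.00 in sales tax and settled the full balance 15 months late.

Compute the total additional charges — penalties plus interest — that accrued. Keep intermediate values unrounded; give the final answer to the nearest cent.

Penalty, months 1–6: 6 × 1.5% × £610,000.00 = £54,900.00
Penalty, months 7–15: 9 × 2.75% × £610,000.00 = £150,975.00
Interest: £610,000.00 × ((1 + 0.009)^15 − 1) = £610,000.00 × 0.1438458… = £87,745.9568…
Penalties + interest = £205,875.0000 + £87,745.9568… = £293,620.96

£293,620.96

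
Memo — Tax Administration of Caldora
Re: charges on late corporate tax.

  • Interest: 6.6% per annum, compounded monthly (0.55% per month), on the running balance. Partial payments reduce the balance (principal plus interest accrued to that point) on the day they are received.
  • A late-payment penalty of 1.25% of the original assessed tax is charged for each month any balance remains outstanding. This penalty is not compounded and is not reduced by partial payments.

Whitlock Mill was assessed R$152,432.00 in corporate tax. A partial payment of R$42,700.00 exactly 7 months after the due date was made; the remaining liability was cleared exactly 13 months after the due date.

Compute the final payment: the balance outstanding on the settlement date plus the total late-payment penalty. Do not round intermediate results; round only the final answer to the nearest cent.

R$144,339.49

Balance at month 7: R$152,432.0000 × (1 + 0.0055)^7 = R$158,398.3570…
After R$42,700.00 payment: R$158,398.3570… − R$42,700.00 = R$115,698.3570…
Balance at month 13: R$115,698.3570… × (1 + 0.0055)^6 = R$119,569.2874…
Penalty: 13 × 1.25% × R$152,432.00 = R$24,770.20
Final settlement = outstanding balance + penalty = R$119,569.2874… + R$24,770.20 = R$144,339.49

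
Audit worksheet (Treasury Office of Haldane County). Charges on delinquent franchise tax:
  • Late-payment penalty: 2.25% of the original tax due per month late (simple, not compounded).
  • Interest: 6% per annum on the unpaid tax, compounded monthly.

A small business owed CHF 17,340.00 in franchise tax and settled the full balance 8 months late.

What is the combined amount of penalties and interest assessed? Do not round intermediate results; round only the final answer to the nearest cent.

Late-payment penalty = 2.25% × CHF 17,340.00 × 8 mo = CHF 3,121.20
Interest (6%/yr ÷ 12 = 0.5%/month): CHF 17,340.00 × ((1 + 0.005)^8 − 1) = CHF 705.8601…
Penalties + interest = CHF 3,121.2000 + CHF 705.8601… = CHF 3,827.06

CHF 3,827.06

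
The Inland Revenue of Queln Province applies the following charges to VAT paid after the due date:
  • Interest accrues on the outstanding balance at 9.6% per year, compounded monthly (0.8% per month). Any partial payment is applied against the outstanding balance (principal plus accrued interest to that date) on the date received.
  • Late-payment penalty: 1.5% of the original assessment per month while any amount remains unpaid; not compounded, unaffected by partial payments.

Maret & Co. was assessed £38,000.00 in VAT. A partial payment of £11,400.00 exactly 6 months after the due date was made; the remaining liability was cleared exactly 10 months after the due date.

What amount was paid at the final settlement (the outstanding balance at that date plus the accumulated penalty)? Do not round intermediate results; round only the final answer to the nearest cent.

£35,082.61

Balance at month 6: £38,000.0000 × (1 + 0.008)^6 = £39,860.8715…
After £11,400.00 payment: £39,860.8715… − £11,400.00 = £28,460.8715…
Balance at month 10: £28,460.8715… × (1 + 0.008)^4 = £29,382.6067…
Penalty: 10 × 1.5% × £38,000.00 = £5,700.00
Final settlement = outstanding balance + penalty = £29,382.6067… + £5,700.00 = £35,082.61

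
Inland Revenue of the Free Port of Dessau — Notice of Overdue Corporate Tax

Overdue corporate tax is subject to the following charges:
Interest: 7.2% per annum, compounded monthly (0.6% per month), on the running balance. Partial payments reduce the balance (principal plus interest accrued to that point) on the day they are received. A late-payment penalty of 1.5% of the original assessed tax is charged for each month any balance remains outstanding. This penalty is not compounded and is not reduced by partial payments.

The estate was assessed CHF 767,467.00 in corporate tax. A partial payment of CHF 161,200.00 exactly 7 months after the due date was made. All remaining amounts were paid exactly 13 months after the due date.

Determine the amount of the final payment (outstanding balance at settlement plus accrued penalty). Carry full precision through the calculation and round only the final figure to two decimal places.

Balance at month 7: CHF 767,467.0000 × (1 + 0.006)^7 = CHF 800,286.6560…
After CHF 161,200.00 payment: CHF 800,286.6560… − CHF 161,200.00 = CHF 639,086.6560…
Balance at month 13: CHF 639,086.6560… × (1 + 0.006)^6 = CHF 662,441.6558…
Penalty: 13 × 1.5% × CHF 767,467.00 = CHF 149,656.07…
Final settlement = outstanding balance + penalty = CHF 662,441.6558… + CHF 149,656.07… = CHF 812,097.72

CHF 812,097.72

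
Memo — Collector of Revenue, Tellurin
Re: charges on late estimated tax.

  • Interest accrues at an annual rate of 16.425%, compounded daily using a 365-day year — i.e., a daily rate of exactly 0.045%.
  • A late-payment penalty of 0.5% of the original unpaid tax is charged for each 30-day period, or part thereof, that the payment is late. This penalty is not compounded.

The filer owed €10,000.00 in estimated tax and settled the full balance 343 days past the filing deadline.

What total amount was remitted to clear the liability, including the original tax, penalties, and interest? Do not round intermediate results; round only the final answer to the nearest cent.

Penalty periods: ⌈343/30⌉ = 12; penalty = 12 × 0.5% × €10,000.00 = €600.00
Interest: €10,000.00 × ((1 + 0.00045)^343 − 1) = €10,000.00 × 0.16685872… = €1,668.5872…
Total = €10,000.00 + €600.0000 + €1,668.5872… = €12,268.59

€12,268.59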